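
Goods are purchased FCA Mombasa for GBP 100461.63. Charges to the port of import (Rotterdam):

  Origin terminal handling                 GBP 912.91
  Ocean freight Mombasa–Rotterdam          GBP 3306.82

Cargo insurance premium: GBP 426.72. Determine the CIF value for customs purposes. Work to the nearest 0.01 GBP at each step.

CIF = FCA price + pre-shipment costs + freight + insurance
CIF = 100461.63 + 912.91 + 3306.82 + 426.72 = 105108.08

CIF value: GBP 105108.08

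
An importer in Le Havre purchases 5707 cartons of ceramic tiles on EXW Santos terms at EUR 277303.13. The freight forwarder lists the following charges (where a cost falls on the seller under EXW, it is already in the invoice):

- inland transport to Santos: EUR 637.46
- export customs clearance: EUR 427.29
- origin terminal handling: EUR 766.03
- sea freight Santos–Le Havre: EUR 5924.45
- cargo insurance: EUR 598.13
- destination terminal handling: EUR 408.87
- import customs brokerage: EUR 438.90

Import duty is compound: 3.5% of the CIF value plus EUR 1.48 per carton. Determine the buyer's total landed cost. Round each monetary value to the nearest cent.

Total landed cost: EUR 304948.60

EXW: the seller makes goods available at their premises; the buyer bears all onward costs.
CIF value = EXW price + inland to port + export clearance + origin terminal + freight + insurance = 277303.13 + 637.46 + 427.29 + 766.03 + 5924.45 + 598.13 = 285656.49
Ad valorem component: 285656.49 × 3.5% = 9997.98
Specific component: 5707 × 1.48 = 8446.36
Import duty = 9997.98 + 8446.36 = 18444.34
Buyer bears: inland to port 637.46 + export clearance 427.29 + origin terminal 766.03 + freight 5924.45 + insurance 598.13 + destination terminal 408.87 + brokerage 438.90 + duty 18444.34 = 27645.47
Landed cost = invoice 277303.13 + 27645.47 = 304948.60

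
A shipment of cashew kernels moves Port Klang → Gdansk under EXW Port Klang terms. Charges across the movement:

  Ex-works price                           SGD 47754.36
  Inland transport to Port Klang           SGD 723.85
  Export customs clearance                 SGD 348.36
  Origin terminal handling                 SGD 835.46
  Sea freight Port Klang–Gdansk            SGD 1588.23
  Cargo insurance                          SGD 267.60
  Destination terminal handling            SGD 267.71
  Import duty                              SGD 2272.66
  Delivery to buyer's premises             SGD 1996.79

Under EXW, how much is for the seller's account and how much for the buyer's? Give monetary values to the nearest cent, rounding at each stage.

Seller: SGD 47754.36; buyer: SGD 8300.66

EXW: the seller makes goods available at their premises; the buyer bears all onward costs.
Seller's account: goods 47754.36 = 47754.36
Buyer's account: inland to port 723.85 + export clearance 348.36 + origin terminal 835.46 + freight 1588.23 + insurance 267.60 + destination terminal 267.71 + duty 2272.66 + delivery 1996.79 = 8300.66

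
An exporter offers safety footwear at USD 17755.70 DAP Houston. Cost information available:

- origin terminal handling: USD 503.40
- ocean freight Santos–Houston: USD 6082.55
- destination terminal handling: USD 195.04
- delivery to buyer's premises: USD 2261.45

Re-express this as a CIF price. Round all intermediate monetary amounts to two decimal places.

CIF price: USD 15299.21

Not relevant to the conversion: freight, origin terminal — on the seller under both DAP and CIF; already in the DAP price and stays in the CIF price.
From DAP to CIF, the seller no longer bears: destination terminal, delivery.
CIF price = 17755.70 − 195.04 − 2261.45 = 15299.21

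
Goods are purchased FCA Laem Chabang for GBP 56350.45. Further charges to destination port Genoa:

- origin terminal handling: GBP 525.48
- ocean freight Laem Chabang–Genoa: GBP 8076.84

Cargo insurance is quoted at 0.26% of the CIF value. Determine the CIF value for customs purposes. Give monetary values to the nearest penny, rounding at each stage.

Let C be the CIF value. C = FCA price + pre-shipment costs + freight + 0.26% × C
C − 0.26% × C = 56350.45 + 525.48 + 8076.84
0.9974 × C = 64952.77
C = 64952.77 / 0.9974 = 65122.09
Insurance premium = 0.26% × 65122.09 = 169.32

CIF value: GBP 65122.09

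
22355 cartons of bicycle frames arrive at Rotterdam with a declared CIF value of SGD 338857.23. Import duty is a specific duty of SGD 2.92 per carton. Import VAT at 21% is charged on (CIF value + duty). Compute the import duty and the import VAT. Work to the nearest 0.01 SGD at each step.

Import duty: SGD 65276.60; import VAT: SGD 84868.10

Import duty = 22355 × 2.92 = 65276.60
VAT base = CIF + duty = 338857.23 + 65276.60 = 404133.83
Import VAT = 404133.83 × 21% = 84868.10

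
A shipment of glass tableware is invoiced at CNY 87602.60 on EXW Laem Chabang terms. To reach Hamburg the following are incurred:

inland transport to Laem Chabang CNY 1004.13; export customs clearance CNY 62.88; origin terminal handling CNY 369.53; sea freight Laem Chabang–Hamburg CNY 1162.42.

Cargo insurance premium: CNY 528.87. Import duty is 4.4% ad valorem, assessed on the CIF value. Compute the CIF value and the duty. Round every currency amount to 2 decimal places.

CIF value: CNY 90730.43; import duty: CNY 3992.14

CIF = EXW price + pre-shipment costs + freight + insurance
CIF = 87602.60 + 1004.13 + 62.88 + 369.53 + 1162.42 + 528.87 = 90730.43
Import duty = 90730.43 × 4.4% = 3992.14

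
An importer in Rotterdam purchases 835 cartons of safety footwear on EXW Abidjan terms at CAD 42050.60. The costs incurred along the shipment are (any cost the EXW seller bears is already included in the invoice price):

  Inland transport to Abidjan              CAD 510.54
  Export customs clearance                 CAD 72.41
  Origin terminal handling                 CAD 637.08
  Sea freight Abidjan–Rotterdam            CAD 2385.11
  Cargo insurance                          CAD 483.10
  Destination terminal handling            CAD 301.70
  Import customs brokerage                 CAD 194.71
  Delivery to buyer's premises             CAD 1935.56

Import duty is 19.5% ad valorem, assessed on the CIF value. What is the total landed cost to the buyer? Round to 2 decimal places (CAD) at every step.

EXW: the seller makes goods available at their premises; the buyer bears all onward costs.
CIF value = EXW price + inland to port + export clearance + origin terminal + freight + insurance = 42050.60 + 510.54 + 72.41 + 637.08 + 2385.11 + 483.10 = 46138.84
Import duty = 46138.84 × 19.5% = 8997.07
Buyer bears: inland to port 510.54 + export clearance 72.41 + origin terminal 637.08 + freight 2385.11 + insurance 483.10 + destination terminal 301.70 + brokerage 194.71 + delivery 1935.56 + duty 8997.07 = 15517.28
Landed cost = invoice 42050.60 + 15517.28 = 57567.88

Total landed cost: CAD 57567.88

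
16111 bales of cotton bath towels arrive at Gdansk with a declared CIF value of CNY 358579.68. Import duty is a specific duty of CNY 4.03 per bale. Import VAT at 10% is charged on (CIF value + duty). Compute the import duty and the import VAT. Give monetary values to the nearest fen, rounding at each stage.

Import duty = 16111 × 4.03 = 64927.33
VAT base = CIF + duty = 358579.68 + 64927.33 = 423507.01
Import VAT = 423507.01 × 10% = 42350.70

Import duty: CNY 64927.33; import VAT: CNY 42350.70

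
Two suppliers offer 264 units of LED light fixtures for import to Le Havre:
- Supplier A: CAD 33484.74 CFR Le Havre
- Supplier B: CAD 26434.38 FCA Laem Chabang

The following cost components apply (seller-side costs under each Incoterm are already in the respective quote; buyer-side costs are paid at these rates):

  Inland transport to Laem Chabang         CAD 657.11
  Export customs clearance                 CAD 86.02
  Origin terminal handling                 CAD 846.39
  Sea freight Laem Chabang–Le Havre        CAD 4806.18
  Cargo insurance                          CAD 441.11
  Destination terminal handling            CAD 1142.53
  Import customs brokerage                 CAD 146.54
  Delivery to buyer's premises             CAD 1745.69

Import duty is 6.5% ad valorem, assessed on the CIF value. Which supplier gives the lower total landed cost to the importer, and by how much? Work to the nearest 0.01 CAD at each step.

Supplier A (CFR):
CIF value = CFR price + insurance = 33484.74 + 441.11 = 33925.85
Import duty = 33925.85 × 6.5% = 2205.18
Buyer bears (A): 441.11 + 1142.53 + 146.54 + 1745.69 = 3475.87
Landed cost (A) = invoice 33484.74 + 3475.87 + duty 2205.18 = 39165.79
Supplier B (FCA):
CIF value = FCA price + origin terminal + freight + insurance = 26434.38 + 846.39 + 4806.18 + 441.11 = 32528.06
Import duty = 32528.06 × 6.5% = 2114.32
Buyer bears (B): 846.39 + 4806.18 + 441.11 + 1142.53 + 146.54 + 1745.69 = 9128.44
Landed cost (B) = invoice 26434.38 + 9128.44 + duty 2114.32 = 37677.14
Difference = |39165.79 − 37677.14| = 1488.65

Supplier B is cheaper by CAD 1488.65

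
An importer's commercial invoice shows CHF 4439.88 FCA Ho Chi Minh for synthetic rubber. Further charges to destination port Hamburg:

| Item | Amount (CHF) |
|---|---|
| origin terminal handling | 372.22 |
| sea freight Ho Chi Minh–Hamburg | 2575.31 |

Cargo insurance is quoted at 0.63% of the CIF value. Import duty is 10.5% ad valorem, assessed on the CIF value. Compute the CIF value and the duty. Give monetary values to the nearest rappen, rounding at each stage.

CIF value: CHF 7434.25; import duty: CHF 780.60

Let C be the CIF value. C = FCA price + pre-shipment costs + freight + 0.63% × C
C − 0.63% × C = 4439.88 + 372.22 + 2575.31
0.9937 × C = 7387.41
C = 7387.41 / 0.9937 = 7434.25
Insurance premium = 0.63% × 7434.25 = 46.84
Import duty = 7434.25 × 10.5% = 780.60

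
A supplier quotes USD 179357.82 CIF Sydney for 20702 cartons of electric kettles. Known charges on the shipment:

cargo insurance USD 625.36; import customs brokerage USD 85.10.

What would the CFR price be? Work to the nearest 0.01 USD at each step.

Not relevant to the conversion: brokerage — on the buyer under both terms; not part of either seller's price.
From CIF to CFR, the seller no longer bears: insurance.
CFR price = 179357.82 − 625.36 = 178732.46

CFR price: USD 178732.46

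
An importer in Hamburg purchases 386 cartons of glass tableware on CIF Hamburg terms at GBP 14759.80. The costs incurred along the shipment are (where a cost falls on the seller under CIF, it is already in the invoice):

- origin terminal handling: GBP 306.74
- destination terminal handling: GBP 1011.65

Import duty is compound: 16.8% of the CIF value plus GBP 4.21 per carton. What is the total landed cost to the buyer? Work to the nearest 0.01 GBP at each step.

Total landed cost: GBP 19876.16

CIF: the seller pays costs through ocean freight and marine insurance to the destination port.
Already in the invoice (seller's account under CIF): origin terminal — exclude.
The CIF price already equals the CIF value: 14759.80
Ad valorem component: 14759.80 × 16.8% = 2479.65
Specific component: 386 × 4.21 = 1625.06
Import duty = 2479.65 + 1625.06 = 4104.71
Buyer bears: destination terminal 1011.65 + duty 4104.71 = 5116.36
Landed cost = invoice 14759.80 + 5116.36 = 19876.16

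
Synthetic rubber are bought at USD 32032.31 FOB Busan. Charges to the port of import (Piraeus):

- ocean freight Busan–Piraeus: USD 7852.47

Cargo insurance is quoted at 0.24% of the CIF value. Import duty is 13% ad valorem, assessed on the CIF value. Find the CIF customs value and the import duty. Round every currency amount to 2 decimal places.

Let C be the CIF value. C = FOB price + freight + 0.24% × C
C − 0.24% × C = 32032.31 + 7852.47
0.9976 × C = 39884.78
C = 39884.78 / 0.9976 = 39980.73
Insurance premium = 0.24% × 39980.73 = 95.95
Import duty = 39980.73 × 13% = 5197.49

CIF value: USD 39980.73; import duty: USD 5197.49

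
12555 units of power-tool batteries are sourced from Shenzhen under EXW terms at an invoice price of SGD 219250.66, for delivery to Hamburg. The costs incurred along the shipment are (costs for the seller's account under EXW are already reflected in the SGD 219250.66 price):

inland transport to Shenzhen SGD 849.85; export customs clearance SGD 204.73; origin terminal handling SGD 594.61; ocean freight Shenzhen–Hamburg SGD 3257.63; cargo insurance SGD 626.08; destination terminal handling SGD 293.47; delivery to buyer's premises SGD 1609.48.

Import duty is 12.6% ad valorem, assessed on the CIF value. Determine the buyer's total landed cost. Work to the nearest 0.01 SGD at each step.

Total landed cost: SGD 255009.24

EXW: the seller makes goods available at their premises; the buyer bears all onward costs.
CIF value = EXW price + inland to port + export clearance + origin terminal + freight + insurance = 219250.66 + 849.85 + 204.73 + 594.61 + 3257.63 + 626.08 = 224783.56
Import duty = 224783.56 × 12.6% = 28322.73
Buyer bears: inland to port 849.85 + export clearance 204.73 + origin terminal 594.61 + freight 3257.63 + insurance 626.08 + destination terminal 293.47 + delivery 1609.48 + duty 28322.73 = 35758.58
Landed cost = invoice 219250.66 + 35758.58 = 255009.24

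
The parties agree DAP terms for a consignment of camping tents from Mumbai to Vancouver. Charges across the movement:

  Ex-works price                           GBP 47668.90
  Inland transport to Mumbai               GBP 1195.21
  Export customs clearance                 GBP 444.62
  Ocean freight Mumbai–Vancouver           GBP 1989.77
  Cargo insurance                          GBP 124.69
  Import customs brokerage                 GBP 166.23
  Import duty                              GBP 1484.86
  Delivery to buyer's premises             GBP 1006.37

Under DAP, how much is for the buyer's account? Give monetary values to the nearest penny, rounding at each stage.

Buyer's account: GBP 1651.09

DAP: the seller bears all costs to the named destination except import duty and clearance.
Seller's account: goods 47668.90 + inland to port 1195.21 + export clearance 444.62 + freight 1989.77 + insurance 124.69 + delivery 1006.37 = 52429.56
Buyer's account: brokerage 166.23 + duty 1484.86 = 1651.09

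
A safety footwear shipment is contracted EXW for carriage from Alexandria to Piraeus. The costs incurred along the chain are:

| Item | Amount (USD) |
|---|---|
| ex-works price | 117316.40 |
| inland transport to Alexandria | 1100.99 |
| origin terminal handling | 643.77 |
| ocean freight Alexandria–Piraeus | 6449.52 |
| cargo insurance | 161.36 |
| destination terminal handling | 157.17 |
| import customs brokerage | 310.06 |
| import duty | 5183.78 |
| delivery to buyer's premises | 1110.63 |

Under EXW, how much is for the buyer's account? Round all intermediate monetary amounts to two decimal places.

EXW: the seller makes goods available at their premises; the buyer bears all onward costs.
Seller's account: goods 117316.40 = 117316.40
Buyer's account: inland to port 1100.99 + origin terminal 643.77 + freight 6449.52 + insurance 161.36 + destination terminal 157.17 + brokerage 310.06 + duty 5183.78 + delivery 1110.63 = 15117.28

Buyer's account: USD 15117.28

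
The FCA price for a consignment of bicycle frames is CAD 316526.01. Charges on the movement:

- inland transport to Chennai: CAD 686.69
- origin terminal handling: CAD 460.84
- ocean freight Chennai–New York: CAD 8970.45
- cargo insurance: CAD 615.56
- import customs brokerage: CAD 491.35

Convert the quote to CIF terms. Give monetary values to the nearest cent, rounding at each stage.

CIF price: CAD 326572.86

Not relevant to the conversion: inland to port — on the seller under both FCA and CIF; already in the FCA price and stays in the CIF price. brokerage — on the buyer under both terms; not part of either seller's price.
From FCA to CIF, the seller additionally bears: origin terminal, freight, insurance.
CIF price = 316526.01 + 460.84 + 8970.45 + 615.56 = 326572.86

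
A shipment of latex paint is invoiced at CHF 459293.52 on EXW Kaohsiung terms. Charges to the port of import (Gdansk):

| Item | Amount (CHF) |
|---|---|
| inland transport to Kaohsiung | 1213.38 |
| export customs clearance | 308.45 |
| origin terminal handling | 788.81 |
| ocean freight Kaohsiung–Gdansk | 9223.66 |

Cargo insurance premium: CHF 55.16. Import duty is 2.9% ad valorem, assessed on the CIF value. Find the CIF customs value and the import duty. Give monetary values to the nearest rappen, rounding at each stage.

CIF = EXW price + pre-shipment costs + freight + insurance
CIF = 459293.52 + 1213.38 + 308.45 + 788.81 + 9223.66 + 55.16 = 470882.98
Import duty = 470882.98 × 2.9% = 13655.61

CIF value: CHF 470882.98; import duty: CHF 13655.61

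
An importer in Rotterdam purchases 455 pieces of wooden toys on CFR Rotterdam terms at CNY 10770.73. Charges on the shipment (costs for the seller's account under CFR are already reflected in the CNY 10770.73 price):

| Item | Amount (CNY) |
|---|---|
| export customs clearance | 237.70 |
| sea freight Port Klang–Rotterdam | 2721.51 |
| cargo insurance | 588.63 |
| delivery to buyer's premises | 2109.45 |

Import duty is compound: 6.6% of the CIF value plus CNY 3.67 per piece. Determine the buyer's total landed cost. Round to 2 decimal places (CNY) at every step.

CFR: the seller pays costs through ocean freight to the destination port, but not insurance.
Already in the invoice (seller's account under CFR): export clearance, freight — exclude.
CIF value = CFR price + insurance = 10770.73 + 588.63 = 11359.36
Ad valorem component: 11359.36 × 6.6% = 749.72
Specific component: 455 × 3.67 = 1669.85
Import duty = 749.72 + 1669.85 = 2419.57
Buyer bears: insurance 588.63 + delivery 2109.45 + duty 2419.57 = 5117.65
Landed cost = invoice 10770.73 + 5117.65 = 15888.38

Total landed cost: CNY 15888.38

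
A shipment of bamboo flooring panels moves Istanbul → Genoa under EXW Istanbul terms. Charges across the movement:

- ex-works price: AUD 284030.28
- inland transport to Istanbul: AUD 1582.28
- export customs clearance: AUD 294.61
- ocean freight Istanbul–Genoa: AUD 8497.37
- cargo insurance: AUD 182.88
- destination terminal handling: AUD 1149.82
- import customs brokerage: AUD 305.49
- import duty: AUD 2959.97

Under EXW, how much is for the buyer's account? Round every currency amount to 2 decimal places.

EXW: the seller makes goods available at their premises; the buyer bears all onward costs.
Seller's account: goods 284030.28 = 284030.28
Buyer's account: inland to port 1582.28 + export clearance 294.61 + freight 8497.37 + insurance 182.88 + destination terminal 1149.82 + brokerage 305.49 + duty 2959.97 = 14972.42

Buyer's account: AUD 14972.42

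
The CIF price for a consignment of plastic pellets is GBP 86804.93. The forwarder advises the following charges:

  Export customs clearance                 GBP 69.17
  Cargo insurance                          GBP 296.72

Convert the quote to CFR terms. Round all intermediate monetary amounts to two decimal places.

Not relevant to the conversion: export clearance — on the seller under both CIF and CFR; already in the CIF price and stays in the CFR price.
From CIF to CFR, the seller no longer bears: insurance.
CFR price = 86804.93 − 296.72 = 86508.21

CFR price: GBP 86508.21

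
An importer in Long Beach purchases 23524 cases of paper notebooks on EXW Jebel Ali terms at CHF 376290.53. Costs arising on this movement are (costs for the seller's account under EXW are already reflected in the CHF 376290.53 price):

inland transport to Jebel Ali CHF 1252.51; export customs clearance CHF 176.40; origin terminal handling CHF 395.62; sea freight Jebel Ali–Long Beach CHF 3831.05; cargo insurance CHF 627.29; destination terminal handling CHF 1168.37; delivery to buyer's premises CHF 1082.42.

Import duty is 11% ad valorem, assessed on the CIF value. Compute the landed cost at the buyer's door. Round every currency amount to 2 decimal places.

EXW: the seller makes goods available at their premises; the buyer bears all onward costs.
CIF value = EXW price + inland to port + export clearance + origin terminal + freight + insurance = 376290.53 + 1252.51 + 176.40 + 395.62 + 3831.05 + 627.29 = 382573.40
Import duty = 382573.40 × 11% = 42083.07
Buyer bears: inland to port 1252.51 + export clearance 176.40 + origin terminal 395.62 + freight 3831.05 + insurance 627.29 + destination terminal 1168.37 + delivery 1082.42 + duty 42083.07 = 50616.73
Landed cost = invoice 376290.53 + 50616.73 = 426907.26

Total landed cost: CHF 426907.26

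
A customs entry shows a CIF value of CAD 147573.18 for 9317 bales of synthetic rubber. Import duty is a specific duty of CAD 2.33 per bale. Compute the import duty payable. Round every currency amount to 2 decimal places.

Import duty = 9317 × 2.33 = 21708.61

Import duty: CAD 21708.61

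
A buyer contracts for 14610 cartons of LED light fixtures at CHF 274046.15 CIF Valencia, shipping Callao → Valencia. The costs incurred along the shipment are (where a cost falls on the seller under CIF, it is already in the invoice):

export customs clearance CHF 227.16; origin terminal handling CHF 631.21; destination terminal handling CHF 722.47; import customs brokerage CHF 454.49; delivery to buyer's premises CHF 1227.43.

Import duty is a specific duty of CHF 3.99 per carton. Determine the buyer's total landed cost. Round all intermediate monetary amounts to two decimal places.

CIF: the seller pays costs through ocean freight and marine insurance to the destination port.
Already in the invoice (seller's account under CIF): export clearance, origin terminal — exclude.
The CIF price already equals the CIF value: 274046.15
Import duty = 14610 × 3.99 = 58293.90
Buyer bears: destination terminal 722.47 + brokerage 454.49 + delivery 1227.43 + duty 58293.90 = 60698.29
Landed cost = invoice 274046.15 + 60698.29 = 334744.44

Total landed cost: CHF 334744.44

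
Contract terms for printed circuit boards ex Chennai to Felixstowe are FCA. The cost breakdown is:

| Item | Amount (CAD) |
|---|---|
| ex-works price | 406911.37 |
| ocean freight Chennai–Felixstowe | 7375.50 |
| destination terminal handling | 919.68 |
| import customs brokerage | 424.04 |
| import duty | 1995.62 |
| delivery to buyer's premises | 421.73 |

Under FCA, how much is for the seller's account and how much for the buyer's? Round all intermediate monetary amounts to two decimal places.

FCA: the seller delivers export-cleared goods to the carrier; the buyer bears costs from that point.
Seller's account: goods 406911.37 = 406911.37
Buyer's account: freight 7375.50 + destination terminal 919.68 + brokerage 424.04 + duty 1995.62 + delivery 421.73 = 11136.57

Seller: CAD 406911.37; buyer: CAD 11136.57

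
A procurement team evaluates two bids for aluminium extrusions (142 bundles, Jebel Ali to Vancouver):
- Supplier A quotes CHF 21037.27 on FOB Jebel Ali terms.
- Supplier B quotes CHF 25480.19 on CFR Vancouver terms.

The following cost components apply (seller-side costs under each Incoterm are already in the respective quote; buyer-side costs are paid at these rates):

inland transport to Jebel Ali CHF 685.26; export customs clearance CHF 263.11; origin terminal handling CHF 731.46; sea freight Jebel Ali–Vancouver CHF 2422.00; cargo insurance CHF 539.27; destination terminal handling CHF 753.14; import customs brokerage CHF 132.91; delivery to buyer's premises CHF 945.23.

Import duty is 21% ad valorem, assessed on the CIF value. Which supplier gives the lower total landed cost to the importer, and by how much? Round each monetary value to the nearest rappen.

Supplier A is cheaper by CHF 2445.32

Supplier A (FOB):
CIF value = FOB price + freight + insurance = 21037.27 + 2422.00 + 539.27 = 23998.54
Import duty = 23998.54 × 21% = 5039.69
Buyer bears (A): 2422.00 + 539.27 + 753.14 + 132.91 + 945.23 = 4792.55
Landed cost (A) = invoice 21037.27 + 4792.55 + duty 5039.69 = 30869.51
Supplier B (CFR):
CIF value = CFR price + insurance = 25480.19 + 539.27 = 26019.46
Import duty = 26019.46 × 21% = 5464.09
Buyer bears (B): 539.27 + 753.14 + 132.91 + 945.23 = 2370.55
Landed cost (B) = invoice 25480.19 + 2370.55 + duty 5464.09 = 33314.83
Difference = |30869.51 − 33314.83| = 2445.32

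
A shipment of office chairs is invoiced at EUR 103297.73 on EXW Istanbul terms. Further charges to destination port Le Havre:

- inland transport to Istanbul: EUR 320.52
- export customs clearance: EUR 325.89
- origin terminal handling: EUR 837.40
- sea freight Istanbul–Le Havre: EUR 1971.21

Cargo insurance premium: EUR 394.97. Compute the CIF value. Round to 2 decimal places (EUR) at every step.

CIF value: EUR 107147.72

CIF = EXW price + pre-shipment costs + freight + insurance
CIF = 103297.73 + 320.52 + 325.89 + 837.40 + 1971.21 + 394.97 = 107147.72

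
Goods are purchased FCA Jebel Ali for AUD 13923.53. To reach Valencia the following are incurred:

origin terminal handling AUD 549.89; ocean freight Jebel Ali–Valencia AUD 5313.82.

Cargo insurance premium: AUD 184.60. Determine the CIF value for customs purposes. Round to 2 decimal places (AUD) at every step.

CIF value: AUD 19971.84

CIF = FCA price + pre-shipment costs + freight + insurance
CIF = 13923.53 + 549.89 + 5313.82 + 184.60 = 19971.84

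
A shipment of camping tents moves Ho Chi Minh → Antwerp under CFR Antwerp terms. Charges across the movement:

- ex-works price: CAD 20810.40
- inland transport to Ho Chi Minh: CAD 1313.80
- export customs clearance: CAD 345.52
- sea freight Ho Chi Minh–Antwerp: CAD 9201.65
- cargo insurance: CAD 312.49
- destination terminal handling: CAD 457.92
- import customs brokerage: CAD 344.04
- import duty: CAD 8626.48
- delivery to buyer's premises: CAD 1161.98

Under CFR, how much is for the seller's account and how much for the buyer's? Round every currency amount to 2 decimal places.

CFR: the seller pays costs through ocean freight to the destination port, but not insurance.
Seller's account: goods 20810.40 + inland to port 1313.80 + export clearance 345.52 + freight 9201.65 = 31671.37
Buyer's account: insurance 312.49 + destination terminal 457.92 + brokerage 344.04 + duty 8626.48 + delivery 1161.98 = 10902.91

Seller: CAD 31671.37; buyer: CAD 10902.91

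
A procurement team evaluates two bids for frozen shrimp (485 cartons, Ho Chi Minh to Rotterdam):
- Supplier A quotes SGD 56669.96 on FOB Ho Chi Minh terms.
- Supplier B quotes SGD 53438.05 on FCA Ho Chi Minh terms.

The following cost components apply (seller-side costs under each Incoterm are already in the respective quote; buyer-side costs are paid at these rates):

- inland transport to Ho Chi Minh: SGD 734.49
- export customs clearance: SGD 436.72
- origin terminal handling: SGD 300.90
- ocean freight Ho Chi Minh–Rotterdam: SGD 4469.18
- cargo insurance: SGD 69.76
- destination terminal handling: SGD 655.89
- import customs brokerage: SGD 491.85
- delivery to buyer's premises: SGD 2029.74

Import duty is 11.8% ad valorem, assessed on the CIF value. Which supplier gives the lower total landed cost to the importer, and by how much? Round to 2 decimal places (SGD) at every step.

Supplier A (FOB):
CIF value = FOB price + freight + insurance = 56669.96 + 4469.18 + 69.76 = 61208.90
Import duty = 61208.90 × 11.8% = 7222.65
Buyer bears (A): 4469.18 + 69.76 + 655.89 + 491.85 + 2029.74 = 7716.42
Landed cost (A) = invoice 56669.96 + 7716.42 + duty 7222.65 = 71609.03
Supplier B (FCA):
CIF value = FCA price + origin terminal + freight + insurance = 53438.05 + 300.90 + 4469.18 + 69.76 = 58277.89
Import duty = 58277.89 × 11.8% = 6876.79
Buyer bears (B): 300.90 + 4469.18 + 69.76 + 655.89 + 491.85 + 2029.74 = 8017.32
Landed cost (B) = invoice 53438.05 + 8017.32 + duty 6876.79 = 68332.16
Difference = |71609.03 − 68332.16| = 3276.87

Supplier B is cheaper by SGD 3276.87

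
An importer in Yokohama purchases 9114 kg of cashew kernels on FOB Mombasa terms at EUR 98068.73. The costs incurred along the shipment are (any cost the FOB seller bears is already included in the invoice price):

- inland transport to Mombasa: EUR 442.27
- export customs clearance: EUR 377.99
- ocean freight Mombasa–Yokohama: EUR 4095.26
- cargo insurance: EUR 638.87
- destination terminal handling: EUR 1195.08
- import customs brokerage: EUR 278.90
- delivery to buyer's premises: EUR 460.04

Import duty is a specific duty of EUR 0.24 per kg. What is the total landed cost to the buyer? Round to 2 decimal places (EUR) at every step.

Total landed cost: EUR 106924.24

FOB: the seller bears costs until goods are on board at the origin port; the buyer bears freight, insurance and all costs thereafter.
Already in the invoice (seller's account under FOB): inland to port, export clearance — exclude.
CIF value = FOB price + freight + insurance = 98068.73 + 4095.26 + 638.87 = 102802.86
Import duty = 9114 × 0.24 = 2187.36
Buyer bears: freight 4095.26 + insurance 638.87 + destination terminal 1195.08 + brokerage 278.90 + delivery 460.04 + duty 2187.36 = 8855.51
Landed cost = invoice 98068.73 + 8855.51 = 106924.24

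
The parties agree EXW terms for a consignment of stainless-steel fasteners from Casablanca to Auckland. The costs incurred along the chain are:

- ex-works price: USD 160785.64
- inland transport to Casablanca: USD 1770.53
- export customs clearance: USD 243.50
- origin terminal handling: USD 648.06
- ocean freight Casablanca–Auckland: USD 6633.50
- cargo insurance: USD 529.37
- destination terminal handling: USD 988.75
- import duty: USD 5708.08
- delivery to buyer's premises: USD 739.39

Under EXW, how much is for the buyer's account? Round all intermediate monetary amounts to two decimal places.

EXW: the seller makes goods available at their premises; the buyer bears all onward costs.
Seller's account: goods 160785.64 = 160785.64
Buyer's account: inland to port 1770.53 + export clearance 243.50 + origin terminal 648.06 + freight 6633.50 + insurance 529.37 + destination terminal 988.75 + duty 5708.08 + delivery 739.39 = 17261.18

Buyer's account: USD 17261.18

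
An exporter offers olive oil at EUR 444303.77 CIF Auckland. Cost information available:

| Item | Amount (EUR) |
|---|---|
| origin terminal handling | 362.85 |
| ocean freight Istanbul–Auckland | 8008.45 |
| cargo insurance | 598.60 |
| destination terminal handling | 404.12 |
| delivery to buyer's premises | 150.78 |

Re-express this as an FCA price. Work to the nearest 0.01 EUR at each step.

Not relevant to the conversion: destination terminal, delivery — on the buyer under both terms; not part of either seller's price.
From CIF to FCA, the seller no longer bears: origin terminal, freight, insurance.
FCA price = 444303.77 − 362.85 − 8008.45 − 598.60 = 435333.87

FCA price: EUR 435333.87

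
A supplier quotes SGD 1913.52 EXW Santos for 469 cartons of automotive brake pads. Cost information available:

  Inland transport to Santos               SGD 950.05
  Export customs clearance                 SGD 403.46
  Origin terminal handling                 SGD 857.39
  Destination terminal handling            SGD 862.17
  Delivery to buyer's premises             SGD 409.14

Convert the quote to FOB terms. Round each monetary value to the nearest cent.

FOB price: SGD 4124.42

Not relevant to the conversion: delivery, destination terminal — on the buyer under both terms; not part of either seller's price.
From EXW to FOB, the seller additionally bears: inland to port, export clearance, origin terminal.
FOB price = 1913.52 + 950.05 + 403.46 + 857.39 = 4124.42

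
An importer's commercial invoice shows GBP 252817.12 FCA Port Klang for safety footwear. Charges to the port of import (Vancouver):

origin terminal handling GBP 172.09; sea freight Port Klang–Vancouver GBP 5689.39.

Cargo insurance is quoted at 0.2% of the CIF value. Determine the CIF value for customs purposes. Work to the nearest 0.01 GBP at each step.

CIF value: GBP 259196.99

Let C be the CIF value. C = FCA price + pre-shipment costs + freight + 0.2% × C
C − 0.2% × C = 252817.12 + 172.09 + 5689.39
0.998 × C = 258678.60
C = 258678.60 / 0.998 = 259196.99
Insurance premium = 0.2% × 259196.99 = 518.39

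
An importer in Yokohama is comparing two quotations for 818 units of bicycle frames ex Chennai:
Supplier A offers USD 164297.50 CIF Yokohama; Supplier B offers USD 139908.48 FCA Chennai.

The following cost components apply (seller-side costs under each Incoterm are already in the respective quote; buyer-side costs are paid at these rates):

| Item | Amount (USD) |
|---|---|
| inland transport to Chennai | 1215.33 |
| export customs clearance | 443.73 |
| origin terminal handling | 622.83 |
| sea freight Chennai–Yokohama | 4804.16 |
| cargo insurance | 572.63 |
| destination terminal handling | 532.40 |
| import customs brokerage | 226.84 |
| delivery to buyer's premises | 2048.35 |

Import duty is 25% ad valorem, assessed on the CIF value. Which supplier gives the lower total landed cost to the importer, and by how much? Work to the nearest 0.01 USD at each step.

Supplier A (CIF):
The CIF price already equals the CIF value: 164297.50
Import duty = 164297.50 × 25% = 41074.38
Buyer bears (A): 532.40 + 226.84 + 2048.35 = 2807.59
Landed cost (A) = invoice 164297.50 + 2807.59 + duty 41074.38 = 208179.47
Supplier B (FCA):
CIF value = FCA price + origin terminal + freight + insurance = 139908.48 + 622.83 + 4804.16 + 572.63 = 145908.10
Import duty = 145908.10 × 25% = 36477.03
Buyer bears (B): 622.83 + 4804.16 + 572.63 + 532.40 + 226.84 + 2048.35 = 8807.21
Landed cost (B) = invoice 139908.48 + 8807.21 + duty 36477.03 = 185192.72
Difference = |208179.47 − 185192.72| = 22986.75

Supplier B is cheaper by USD 22986.75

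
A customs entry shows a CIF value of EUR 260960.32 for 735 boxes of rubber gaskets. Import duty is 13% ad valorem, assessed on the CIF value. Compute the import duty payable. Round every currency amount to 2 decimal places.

Import duty: EUR 33924.84

Import duty = 260960.32 × 13% = 33924.84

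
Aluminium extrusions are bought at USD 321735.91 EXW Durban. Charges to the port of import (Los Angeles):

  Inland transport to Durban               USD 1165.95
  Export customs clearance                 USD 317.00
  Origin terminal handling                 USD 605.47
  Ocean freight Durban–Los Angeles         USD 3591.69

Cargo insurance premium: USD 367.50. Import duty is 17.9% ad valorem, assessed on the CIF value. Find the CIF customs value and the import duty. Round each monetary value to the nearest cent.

CIF = EXW price + pre-shipment costs + freight + insurance
CIF = 321735.91 + 1165.95 + 317.00 + 605.47 + 3591.69 + 367.50 = 327783.52
Import duty = 327783.52 × 17.9% = 58673.25

CIF value: USD 327783.52; import duty: USD 58673.25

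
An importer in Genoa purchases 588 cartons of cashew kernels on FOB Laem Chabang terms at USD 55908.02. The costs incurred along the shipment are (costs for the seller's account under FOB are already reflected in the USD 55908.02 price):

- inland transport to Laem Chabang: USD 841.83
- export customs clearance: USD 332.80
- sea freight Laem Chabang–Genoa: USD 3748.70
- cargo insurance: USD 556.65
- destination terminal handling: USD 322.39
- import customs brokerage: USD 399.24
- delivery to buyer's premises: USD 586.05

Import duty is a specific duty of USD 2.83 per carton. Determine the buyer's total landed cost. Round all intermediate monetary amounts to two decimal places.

FOB: the seller bears costs until goods are on board at the origin port; the buyer bears freight, insurance and all costs thereafter.
Already in the invoice (seller's account under FOB): inland to port, export clearance — exclude.
CIF value = FOB price + freight + insurance = 55908.02 + 3748.70 + 556.65 = 60213.37
Import duty = 588 × 2.83 = 1664.04
Buyer bears: freight 3748.70 + insurance 556.65 + destination terminal 322.39 + brokerage 399.24 + delivery 586.05 + duty 1664.04 = 7277.07
Landed cost = invoice 55908.02 + 7277.07 = 63185.09

Total landed cost: USD 63185.09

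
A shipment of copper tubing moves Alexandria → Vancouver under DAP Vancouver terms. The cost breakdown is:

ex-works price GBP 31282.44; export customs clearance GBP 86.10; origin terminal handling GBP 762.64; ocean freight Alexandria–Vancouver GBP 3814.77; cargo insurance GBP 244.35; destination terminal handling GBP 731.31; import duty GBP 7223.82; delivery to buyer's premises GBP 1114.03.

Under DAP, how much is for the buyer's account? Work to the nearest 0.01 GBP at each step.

DAP: the seller bears all costs to the named destination except import duty and clearance.
Seller's account: goods 31282.44 + export clearance 86.10 + origin terminal 762.64 + freight 3814.77 + insurance 244.35 + destination terminal 731.31 + delivery 1114.03 = 38035.64
Buyer's account: duty 7223.82 = 7223.82

Buyer's account: GBP 7223.82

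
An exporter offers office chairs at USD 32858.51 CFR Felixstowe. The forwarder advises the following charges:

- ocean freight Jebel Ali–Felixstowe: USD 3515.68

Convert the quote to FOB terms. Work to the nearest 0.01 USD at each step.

FOB price: USD 29342.83

From CFR to FOB, the seller no longer bears: freight.
FOB price = 32858.51 − 3515.68 = 29342.83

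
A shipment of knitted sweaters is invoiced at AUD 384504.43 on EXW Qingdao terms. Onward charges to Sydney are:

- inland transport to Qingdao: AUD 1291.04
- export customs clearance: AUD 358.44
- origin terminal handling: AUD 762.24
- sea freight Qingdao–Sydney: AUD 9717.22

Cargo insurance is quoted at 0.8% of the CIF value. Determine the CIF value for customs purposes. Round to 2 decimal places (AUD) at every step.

Let C be the CIF value. C = EXW price + pre-shipment costs + freight + 0.8% × C
C − 0.8% × C = 384504.43 + 1291.04 + 358.44 + 762.24 + 9717.22
0.992 × C = 396633.37
C = 396633.37 / 0.992 = 399832.03
Insurance premium = 0.8% × 399832.03 = 3198.66

CIF value: AUD 399832.03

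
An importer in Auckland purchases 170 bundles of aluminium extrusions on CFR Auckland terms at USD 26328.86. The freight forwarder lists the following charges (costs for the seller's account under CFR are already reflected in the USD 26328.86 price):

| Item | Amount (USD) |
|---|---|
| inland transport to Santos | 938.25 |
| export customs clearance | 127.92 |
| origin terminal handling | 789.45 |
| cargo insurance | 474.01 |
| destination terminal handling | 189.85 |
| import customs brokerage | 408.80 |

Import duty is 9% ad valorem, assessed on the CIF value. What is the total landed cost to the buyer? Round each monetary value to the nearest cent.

CFR: the seller pays costs through ocean freight to the destination port, but not insurance.
Already in the invoice (seller's account under CFR): inland to port, export clearance, origin terminal — exclude.
CIF value = CFR price + insurance = 26328.86 + 474.01 = 26802.87
Import duty = 26802.87 × 9% = 2412.26
Buyer bears: insurance 474.01 + destination terminal 189.85 + brokerage 408.80 + duty 2412.26 = 3484.92
Landed cost = invoice 26328.86 + 3484.92 = 29813.78

Total landed cost: USD 29813.78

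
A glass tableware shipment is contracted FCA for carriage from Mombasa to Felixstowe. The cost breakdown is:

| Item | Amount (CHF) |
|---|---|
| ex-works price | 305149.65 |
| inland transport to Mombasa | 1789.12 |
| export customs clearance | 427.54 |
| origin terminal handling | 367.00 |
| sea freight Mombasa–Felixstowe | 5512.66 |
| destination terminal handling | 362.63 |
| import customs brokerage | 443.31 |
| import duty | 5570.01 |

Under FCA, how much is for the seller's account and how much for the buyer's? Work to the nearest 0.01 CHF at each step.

FCA: the seller delivers export-cleared goods to the carrier; the buyer bears costs from that point.
Seller's account: goods 305149.65 + inland to port 1789.12 + export clearance 427.54 = 307366.31
Buyer's account: origin terminal 367.00 + freight 5512.66 + destination terminal 362.63 + brokerage 443.31 + duty 5570.01 = 12255.61

Seller: CHF 307366.31; buyer: CHF 12255.61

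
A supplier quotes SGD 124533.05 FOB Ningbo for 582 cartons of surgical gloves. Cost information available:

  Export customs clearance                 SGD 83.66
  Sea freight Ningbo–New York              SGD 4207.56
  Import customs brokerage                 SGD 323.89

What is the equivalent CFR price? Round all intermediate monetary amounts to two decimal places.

CFR price: SGD 128740.61

Not relevant to the conversion: export clearance — on the seller under both FOB and CFR; already in the FOB price and stays in the CFR price. brokerage — on the buyer under both terms; not part of either seller's price.
From FOB to CFR, the seller additionally bears: freight.
CFR price = 124533.05 + 4207.56 = 128740.61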